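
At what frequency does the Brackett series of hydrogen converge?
2.06e+14 Hz

The series limit corresponds to the transition from n = ∞ to n = 4.
This is the highest energy (shortest wavelength) transition in the Brackett series.

E_∞ = 0 eV
E_4 = -13.6057 / 4² = -0.85035625 eV

Energy at series limit:
ΔE = E_∞ - E_4 = 0 - (-0.85035625) = 0.85035625 eV
E = 0.85035625 eV × (1.602177 × 10⁻¹⁹ J/eV) = 1.3624e-19 J
f = E/h = 1.3624e-19 J / (6.62607 × 10⁻³⁴ J·s) = 2.06e+14 Hz

This energy equals the ionization energy from the n = 4 state of hydrogen.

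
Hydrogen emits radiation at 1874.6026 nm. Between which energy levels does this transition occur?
n = 4 → n = 3

First, find the photon energy from the wavelength (hc = 1239.84 eV·nm):
E = hc/λ = 1239.84 eV·nm / 1874.6026 nm = 0.66138818 eV

The energy levels of hydrogen satisfy E_n = -13.6057 / n² eV, so an emission n_i → n_f releases
ΔE = 13.6057 × (1/n_f² − 1/n_i²) eV.

Setting ΔE equal to the photon energy:
1/n_f² − 1/n_i² = 0.66138818 / 13.6057 = 0.048611110

Since 1/n_i² must be positive, we need 1/n_f² > 0.048611110, i.e. n_f ≤ 4. For each allowed n_f, solve n_i = (1/n_f² − 0.048611110)^(−1/2) and check whether it is a whole number:
  n_f = 1: 1/n_i² = 1.000000000 − 0.048611110 = 0.951388890 → n_i = 1.025  (not an integer) ✗
  n_f = 2: 1/n_i² = 0.250000000 − 0.048611110 = 0.201388890 → n_i = 2.228  (not an integer) ✗
  n_f = 3: 1/n_i² = 0.111111111 − 0.048611110 = 0.062500001 → n_i = 4.000  → integer, n_i = 4 ✓
  n_f = 4: 1/n_i² = 0.062500000 − 0.048611110 = 0.013888890 → n_i = 8.485  (not an integer) ✗

Only n_f = 3 gives an integer upper level, n_i = 4.

The transition is from n = 4 to n = 3 (emission).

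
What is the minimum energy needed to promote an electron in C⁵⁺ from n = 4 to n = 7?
20.6168 eV

The energy levels of a hydrogen-like atom are E_n = -13.6057 Z² eV / n².

Energy at n = 4: E_4 = -13.6057 × 6² / 4² = -30.6128250 eV
Energy at n = 7: E_7 = -13.6057 × 6² / 7² = -9.9960245 eV

The excitation energy is the difference:
ΔE = E_7 - E_4
ΔE = -9.9960245 - (-30.6128250)
ΔE = 20.6168 eV

Since this is positive, energy must be absorbed (photon absorption).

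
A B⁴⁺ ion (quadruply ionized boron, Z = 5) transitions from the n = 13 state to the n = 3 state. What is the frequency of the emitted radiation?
8.65e+15 Hz

First, find the transition energy:
E_13 = -13.6057 × 5² / 13² = -2.012678 eV
E_3 = -13.6057 × 5² / 3² = -37.793611 eV
|ΔE| = |E_3 - E_13| = 35.780933 eV

Convert to Joules: E = 35.780933 eV × (1.602177 × 10⁻¹⁹ J/eV) = 5.7327e-18 J

Using E = hf:
f = E/h = 5.7327e-18 J / (6.62607 × 10⁻³⁴ J·s)
f = 8.65e+15 Hz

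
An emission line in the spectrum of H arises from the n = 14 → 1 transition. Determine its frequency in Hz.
3.27e+15 Hz

First, find the transition energy:
E_14 = -13.6057 / 14² = -0.0694 eV
E_1 = -13.6057 / 1² = -13.6057 eV
|ΔE| = |E_1 - E_14| = 13.5363 eV

Convert to Joules: E = 13.5363 eV × (1.602177 × 10⁻¹⁹ J/eV) = 2.1688e-18 J

Using E = hf:
f = E/h = 2.1688e-18 J / (6.62607 × 10⁻³⁴ J·s)
f = 3.27e+15 Hz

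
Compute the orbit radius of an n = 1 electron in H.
0.0529 nm (or 0.5292 Å)

The Bohr radius formula is:
r_n = n² a₀ / Z

where a₀ = 0.0529177 nm is the Bohr radius.

For H (Z = 1) at n = 1:
r_1 = 1² × 0.0529177 nm / 1
r_1 = 1 × 0.0529177 nm / 1
r_1 = 0.05292 nm / 1
r_1 = 0.0529 nm

The electron orbits at approximately 0.0529 nm from the nucleus.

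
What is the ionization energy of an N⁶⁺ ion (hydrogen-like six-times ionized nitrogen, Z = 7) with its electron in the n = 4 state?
41.667456 eV

The ionization energy is the energy needed to remove the electron completely (n → ∞).

For a hydrogen-like ion with Z = 7, E_n = -13.6057 Z² / n² eV.

At n = 4: E_4 = -13.6057 × 7² / 4² = -41.667456250 eV
At n = ∞: E_∞ = 0 eV

Ionization energy = E_∞ - E_4 = 0 - (-41.667456250) = 41.667456250 eV
Ionization energy ≈ 41.667456 eV

This is also called the binding energy of the electron in state n = 4.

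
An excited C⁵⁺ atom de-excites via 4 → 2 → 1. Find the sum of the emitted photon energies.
459.192 eV

The energy levels of C⁵⁺ are E_n = -13.6057 × 6² / n² eV.

First transition (4 → 2):
ΔE₁ = |E_2 - E_4|
ΔE₁ = |-122.451300000 - (-30.612825000)| = 91.838475 eV

Second transition (2 → 1):
ΔE₂ = |E_1 - E_2|
ΔE₂ = |-489.805200000 - (-122.451300000)| = 367.353900 eV

Total energy released:
E_total = ΔE₁ + ΔE₂ = 91.838475 + 367.353900 = 459.192 eV

Note: This equals the direct transition 4 → 1: 459.192 eV ✓
Energy is conserved regardless of the path taken.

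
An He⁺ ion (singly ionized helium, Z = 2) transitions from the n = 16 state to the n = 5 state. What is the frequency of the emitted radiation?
4.75e+14 Hz

First, find the transition energy:
E_16 = -13.6057 × 2² / 16² = -0.2125891 eV
E_5 = -13.6057 × 2² / 5² = -2.1769120 eV
|ΔE| = |E_5 - E_16| = 1.9643229 eV

Convert to Joules: E = 1.9643229 eV × (1.602177 × 10⁻¹⁹ J/eV) = 3.1472e-19 J

Using E = hf:
f = E/h = 3.1472e-19 J / (6.62607 × 10⁻³⁴ J·s)
f = 4.75e+14 Hz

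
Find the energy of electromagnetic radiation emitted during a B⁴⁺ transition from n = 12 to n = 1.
337.78040 eV

The energy levels are E_n = -13.6057 Z² eV / n².

Energy at n = 12: E_12 = -13.6057 × 5² / 12² = -2.36210069 eV
Energy at n = 1: E_1 = -13.6057 × 5² / 1² = -340.14250000 eV

For emission (electron falling to lower state), the photon energy is:
E_photon = E_12 - E_1 = |-2.36210069 - (-340.14250000)|
E_photon = 337.78040 eV

This energy is carried away by the emitted photon.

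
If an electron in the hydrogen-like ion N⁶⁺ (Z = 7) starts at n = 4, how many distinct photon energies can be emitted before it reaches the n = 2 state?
3

The electron can occupy levels n = 2, 3, ..., 4 during de-excitation — that is m = 4 - 2 + 1 = 3 distinct levels.

The number of distinct spectral lines equals the number of ways to choose 2 of these m levels (each pair gives one possible emission transition):

Number of lines = m(m-1)/2 = 3×2/2 = 3

These correspond to all possible transitions between the 3 levels:
4 → 3, 4 → 2, 3 → 2

Each transition produces a photon with a unique energy (and thus wavelength). This count does not depend on Z.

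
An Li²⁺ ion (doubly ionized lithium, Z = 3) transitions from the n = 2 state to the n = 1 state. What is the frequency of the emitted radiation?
2.22e+16 Hz

First, find the transition energy:
E_2 = -13.6057 × 3² / 2² = -30.61283 eV
E_1 = -13.6057 × 3² / 1² = -122.45130 eV
|ΔE| = |E_1 - E_2| = 91.83847 eV

Convert to Joules: E = 91.83847 eV × (1.602177 × 10⁻¹⁹ J/eV) = 1.4714e-17 J

Using E = hf:
f = E/h = 1.4714e-17 J / (6.62607 × 10⁻³⁴ J·s)
f = 2.22e+16 Hz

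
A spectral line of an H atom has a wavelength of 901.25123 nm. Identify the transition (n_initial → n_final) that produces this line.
n = 10 → n = 3

First, find the photon energy from the wavelength (hc = 1239.84 eV·nm):
E = hc/λ = 1239.84 eV·nm / 901.25123 nm = 1.3756874 eV

The energy levels of hydrogen satisfy E_n = -13.6057 / n² eV, so an emission n_i → n_f releases
ΔE = 13.6057 × (1/n_f² − 1/n_i²) eV.

Setting ΔE equal to the photon energy:
1/n_f² − 1/n_i² = 1.3756874 / 13.6057 = 0.10111111

Since 1/n_i² must be positive, we need 1/n_f² > 0.10111111, i.e. n_f ≤ 3. For each allowed n_f, solve n_i = (1/n_f² − 0.10111111)^(−1/2) and check whether it is a whole number:
  n_f = 1: 1/n_i² = 1.00000000 − 0.10111111 = 0.89888889 → n_i = 1.055  (not an integer) ✗
  n_f = 2: 1/n_i² = 0.25000000 − 0.10111111 = 0.14888889 → n_i = 2.592  (not an integer) ✗
  n_f = 3: 1/n_i² = 0.11111111 − 0.10111111 = 0.01000000 → n_i = 10.000  → integer, n_i = 10 ✓

Only n_f = 3 gives an integer upper level, n_i = 10.

The transition is from n = 10 to n = 3 (emission).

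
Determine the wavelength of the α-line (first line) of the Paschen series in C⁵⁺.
52.072 nm

The longest wavelength corresponds to the smallest energy transition in the series.
The Paschen series has all transitions ending at n_f = 3.

For C⁵⁺ (Z = 6), the first line (α-line) is the jump from n = 4 to n = 3:
E_4 = -13.6057 × 6² / 4² = -30.61283 eV
E_3 = -13.6057 × 6² / 3² = -54.42280 eV
ΔE = E_4 - E_3 = 23.80997 eV

λ = hc/E = 1239.84 eV·nm / 23.80997 eV
λ = 52.072 nm

This is the α-line of the Paschen series in C⁵⁺.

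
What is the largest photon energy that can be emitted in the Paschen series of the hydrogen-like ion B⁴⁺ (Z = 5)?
37.7936 eV

The series limit corresponds to the transition from n = ∞ to n = 3.
This is the highest energy (shortest wavelength) transition in the Paschen series.

E_∞ = 0 eV
E_3 = -13.6057 × 5² / 3² = -37.7936 eV

Energy at series limit:
ΔE = E_∞ - E_3 = 0 - (-37.7936) = 37.7936 eV

This energy equals the ionization energy from the n = 3 state of B⁴⁺.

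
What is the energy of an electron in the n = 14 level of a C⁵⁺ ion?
-2.499006 eV

For hydrogen-like ions, the energy levels scale with Z²:
E_n = -13.6057 Z² / n² eV

For C⁵⁺ (Z = 6) at n = 14:
E_14 = -13.6057 × 6² / 14²
E_14 = -13.6057 × 36 / 196
E_14 = -489.8052 / 196
E_14 = -2.499006 eV

The energy is 36 times more negative than hydrogen at the same n due to the stronger nuclear charge.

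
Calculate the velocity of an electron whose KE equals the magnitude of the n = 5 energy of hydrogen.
4.38e+05 m/s (or 0.145947% of c)

The binding energy at n = 5 for hydrogen is:
E_5 = -13.6057/5² = -0.54422800 eV
|E_5| = 0.54422800 eV

Convert to Joules:
KE = 0.54422800 eV × (1.602177 × 10⁻¹⁹ J/eV) = 8.7195e-20 J

Using KE = ½mv²:
v = √(2·KE/m_e)
v = √(2 × 8.7195e-20 J / 9.10938 × 10⁻³¹ kg)
v = 4.38e+05 m/s

This is approximately 0.145947% the speed of light.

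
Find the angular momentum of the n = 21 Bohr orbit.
2.2146e-33 J·s (or 21ℏ)

In the Bohr model, angular momentum is quantized:
L = nℏ

where ℏ = h/(2π) = 1.054572e-34 J·s

For n = 21:
L = 21 × 1.054572e-34 J·s
L = 2.2146e-33 J·s

This can also be written as L = 21ℏ.
The angular momentum is an integer multiple of the reduced Planck constant.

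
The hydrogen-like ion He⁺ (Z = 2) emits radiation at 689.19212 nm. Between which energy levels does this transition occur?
n = 12 → n = 5

First, find the photon energy from the wavelength (hc = 1239.84 eV·nm):
E = hc/λ = 1239.84 eV·nm / 689.19212 nm = 1.7989759 eV

The energy levels of He⁺ satisfy E_n = -13.6057 × 2² / n² eV, so an emission n_i → n_f releases
ΔE = 13.6057 × 2² × (1/n_f² − 1/n_i²) eV.

Setting ΔE equal to the photon energy:
1/n_f² − 1/n_i² = 1.7989759 / (13.6057 × 2²) = 0.033055556

Since 1/n_i² must be positive, we need 1/n_f² > 0.033055556, i.e. n_f ≤ 5. For each allowed n_f, solve n_i = (1/n_f² − 0.033055556)^(−1/2) and check whether it is a whole number:
  n_f = 1: 1/n_i² = 1.000000000 − 0.033055556 = 0.966944444 → n_i = 1.017  (not an integer) ✗
  n_f = 2: 1/n_i² = 0.250000000 − 0.033055556 = 0.216944444 → n_i = 2.147  (not an integer) ✗
  n_f = 3: 1/n_i² = 0.111111111 − 0.033055556 = 0.078055555 → n_i = 3.579  (not an integer) ✗
  n_f = 4: 1/n_i² = 0.062500000 − 0.033055556 = 0.029444444 → n_i = 5.828  (not an integer) ✗
  n_f = 5: 1/n_i² = 0.040000000 − 0.033055556 = 0.006944444 → n_i = 12.000  → integer, n_i = 12 ✓

Only n_f = 5 gives an integer upper level, n_i = 12.

The transition is from n = 12 to n = 5 (emission).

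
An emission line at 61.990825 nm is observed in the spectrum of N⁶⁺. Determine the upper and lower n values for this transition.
n = 10 → n = 5

First, find the photon energy from the wavelength (hc = 1239.84 eV·nm):
E = hc/λ = 1239.84 eV·nm / 61.990825 nm = 20.000379 eV

The energy levels of N⁶⁺ satisfy E_n = -13.6057 × 7² / n² eV, so an emission n_i → n_f releases
ΔE = 13.6057 × 7² × (1/n_f² − 1/n_i²) eV.

Setting ΔE equal to the photon energy:
1/n_f² − 1/n_i² = 20.000379 / (13.6057 × 7²) = 0.030000000

Since 1/n_i² must be positive, we need 1/n_f² > 0.030000000, i.e. n_f ≤ 5. For each allowed n_f, solve n_i = (1/n_f² − 0.030000000)^(−1/2) and check whether it is a whole number:
  n_f = 1: 1/n_i² = 1.000000000 − 0.030000000 = 0.970000000 → n_i = 1.015  (not an integer) ✗
  n_f = 2: 1/n_i² = 0.250000000 − 0.030000000 = 0.220000000 → n_i = 2.132  (not an integer) ✗
  n_f = 3: 1/n_i² = 0.111111111 − 0.030000000 = 0.081111111 → n_i = 3.511  (not an integer) ✗
  n_f = 4: 1/n_i² = 0.062500000 − 0.030000000 = 0.032500000 → n_i = 5.547  (not an integer) ✗
  n_f = 5: 1/n_i² = 0.040000000 − 0.030000000 = 0.010000000 → n_i = 10.000  → integer, n_i = 10 ✓

Only n_f = 5 gives an integer upper level, n_i = 10.

The transition is from n = 10 to n = 5 (emission).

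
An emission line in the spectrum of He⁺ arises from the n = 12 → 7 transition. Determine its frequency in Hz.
1.77174e+14 Hz

First, find the transition energy:
E_12 = -13.6057 × 2² / 12² = -0.377936111 eV
E_7 = -13.6057 × 2² / 7² = -1.110669388 eV
|ΔE| = |E_7 - E_12| = 0.732733277 eV

Convert to Joules: E = 0.732733277 eV × (1.602177 × 10⁻¹⁹ J/eV) = 1.1739684e-19 J

Using E = hf:
f = E/h = 1.1739684e-19 J / (6.62607 × 10⁻³⁴ J·s)
f = 1.77174e+14 Hz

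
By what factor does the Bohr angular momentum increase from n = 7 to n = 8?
1.1429

In the Bohr model, L_n = nℏ, so the ratio is purely the ratio of quantum numbers:

L_8/L_7 = 8ℏ / 7ℏ = 8/7 = 1.1429

The angular momentum scales linearly with n.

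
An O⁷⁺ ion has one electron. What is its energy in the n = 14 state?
-4.4427 eV

For hydrogen-like ions, the energy levels scale with Z²:
E_n = -13.6057 Z² / n² eV

For O⁷⁺ (Z = 8) at n = 14:
E_14 = -13.6057 × 8² / 14²
E_14 = -13.6057 × 64 / 196
E_14 = -870.7648 / 196
E_14 = -4.4427 eV

The energy is 64 times more negative than hydrogen at the same n due to the stronger nuclear charge.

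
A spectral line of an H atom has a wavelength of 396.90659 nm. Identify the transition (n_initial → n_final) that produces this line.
n = 7 → n = 2

First, find the photon energy from the wavelength (hc = 1239.84 eV·nm):
E = hc/λ = 1239.84 eV·nm / 396.90659 nm = 3.1237577 eV

The energy levels of hydrogen satisfy E_n = -13.6057 / n² eV, so an emission n_i → n_f releases
ΔE = 13.6057 × (1/n_f² − 1/n_i²) eV.

Setting ΔE equal to the photon energy:
1/n_f² − 1/n_i² = 3.1237577 / 13.6057 = 0.22959184

Since 1/n_i² must be positive, we need 1/n_f² > 0.22959184, i.e. n_f ≤ 2. For each allowed n_f, solve n_i = (1/n_f² − 0.22959184)^(−1/2) and check whether it is a whole number:
  n_f = 1: 1/n_i² = 1.00000000 − 0.22959184 = 0.77040816 → n_i = 1.139  (not an integer) ✗
  n_f = 2: 1/n_i² = 0.25000000 − 0.22959184 = 0.02040816 → n_i = 7.000  → integer, n_i = 7 ✓

Only n_f = 2 gives an integer upper level, n_i = 7.

The transition is from n = 7 to n = 2 (emission).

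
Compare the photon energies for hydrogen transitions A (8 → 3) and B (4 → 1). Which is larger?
4 → 1

Calculate the energy for each transition:

Transition 8 → 3:
ΔE₁ = |E_3 - E_8| = |-13.6057/3² - (-13.6057/8²)|
ΔE₁ = |-1.511744444 - (-0.212589063)| = 1.299155 eV

Transition 4 → 1:
ΔE₂ = |E_1 - E_4| = |-13.6057/1² - (-13.6057/4²)|
ΔE₂ = |-13.605700000 - (-0.850356250)| = 12.755344 eV

Since 12.755344 eV > 1.299155 eV, the transition 4 → 1 emits the more energetic photon.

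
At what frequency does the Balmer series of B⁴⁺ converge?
2.056e+16 Hz

The series limit corresponds to the transition from n = ∞ to n = 2.
This is the highest energy (shortest wavelength) transition in the Balmer series.

E_∞ = 0 eV
E_2 = -13.6057 × 5² / 2² = -85.0356250 eV

Energy at series limit:
ΔE = E_∞ - E_2 = 0 - (-85.0356250) = 85.0356250 eV
E = 85.0356250 eV × (1.602177 × 10⁻¹⁹ J/eV) = 1.36242e-17 J
f = E/h = 1.36242e-17 J / (6.62607 × 10⁻³⁴ J·s) = 2.056e+16 Hz

This energy equals the ionization energy from the n = 2 state of B⁴⁺.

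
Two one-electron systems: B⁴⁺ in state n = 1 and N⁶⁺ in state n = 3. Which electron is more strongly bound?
B⁴⁺ at n = 1 (E = -340.14 eV)

Using E_n = -13.6057 Z² / n² eV:

B⁴⁺ (Z = 5) at n = 1:
E = -13.6057 × 5² / 1² = -13.6057 × 25 / 1 = -340.14250 eV

N⁶⁺ (Z = 7) at n = 3:
E = -13.6057 × 7² / 3² = -13.6057 × 49 / 9 = -74.07548 eV

Since -340.14250 eV < -74.07548 eV,
B⁴⁺ at n = 1 is more tightly bound (requires more energy to ionize).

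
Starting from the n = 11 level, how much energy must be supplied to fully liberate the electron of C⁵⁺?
4.047977 eV

The ionization energy is the energy needed to remove the electron completely (n → ∞).

For a hydrogen-like ion with Z = 6, E_n = -13.6057 Z² / n² eV.

At n = 11: E_11 = -13.6057 × 6² / 11² = -4.047976860 eV
At n = ∞: E_∞ = 0 eV

Ionization energy = E_∞ - E_11 = 0 - (-4.047976860) = 4.047976860 eV
Ionization energy ≈ 4.047977 eV

This is also called the binding energy of the electron in state n = 11.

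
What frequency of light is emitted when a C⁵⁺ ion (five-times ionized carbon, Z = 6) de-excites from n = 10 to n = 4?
6.2178e+15 Hz

First, find the transition energy:
E_10 = -13.6057 × 6² / 10² = -4.898052 eV
E_4 = -13.6057 × 6² / 4² = -30.612825 eV
|ΔE| = |E_4 - E_10| = 25.714773 eV

Convert to Joules: E = 25.714773 eV × (1.602177 × 10⁻¹⁹ J/eV) = 4.119962e-18 J

Using E = hf:
f = E/h = 4.119962e-18 J / (6.62607 × 10⁻³⁴ J·s)
f = 6.2178e+15 Hz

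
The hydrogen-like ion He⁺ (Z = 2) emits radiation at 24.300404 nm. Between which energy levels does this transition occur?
n = 4 → n = 1

First, find the photon energy from the wavelength (hc = 1239.84 eV·nm):
E = hc/λ = 1239.84 eV·nm / 24.300404 nm = 51.021374 eV

The energy levels of He⁺ satisfy E_n = -13.6057 × 2² / n² eV, so an emission n_i → n_f releases
ΔE = 13.6057 × 2² × (1/n_f² − 1/n_i²) eV.

Setting ΔE equal to the photon energy:
1/n_f² − 1/n_i² = 51.021374 / (13.6057 × 2²) = 0.93749998

Since 1/n_i² must be positive, we need 1/n_f² > 0.93749998, i.e. n_f ≤ 1. For each allowed n_f, solve n_i = (1/n_f² − 0.93749998)^(−1/2) and check whether it is a whole number:
  n_f = 1: 1/n_i² = 1.00000000 − 0.93749998 = 0.06250002 → n_i = 4.000  → integer, n_i = 4 ✓

Only n_f = 1 gives an integer upper level, n_i = 4.

The transition is from n = 4 to n = 1 (emission).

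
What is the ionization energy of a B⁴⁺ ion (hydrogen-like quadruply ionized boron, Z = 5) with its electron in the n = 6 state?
9.45 eV

The ionization energy is the energy needed to remove the electron completely (n → ∞).

For a hydrogen-like ion with Z = 5, E_n = -13.6057 Z² / n² eV.

At n = 6: E_6 = -13.6057 × 5² / 6² = -9.44840 eV
At n = ∞: E_∞ = 0 eV

Ionization energy = E_∞ - E_6 = 0 - (-9.44840) = 9.44840 eV
Ionization energy ≈ 9.45 eV

This is also called the binding energy of the electron in state n = 6.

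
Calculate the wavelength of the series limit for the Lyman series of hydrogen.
91.126513 nm

The series limit corresponds to the transition from n = ∞ to n = 1.
This is the highest energy (shortest wavelength) transition in the Lyman series.

E_∞ = 0 eV
E_1 = -13.6057 / 1² = -13.60570000 eV

Energy at series limit:
ΔE = E_∞ - E_1 = 0 - (-13.60570000) = 13.60570000 eV
λ = hc/E = 1239.84 eV·nm / 13.60570000 eV = 91.126513 nm

This energy equals the ionization energy from the n = 1 state of hydrogen.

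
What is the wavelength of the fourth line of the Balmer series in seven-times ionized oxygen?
6.407 nm

The lines of a series are numbered from the longest wavelength (smallest ΔE) outward; the fourth line is the transition from n = n_f + 4 to n_f.
The Balmer series has all transitions ending at n_f = 2.

For O⁷⁺ (Z = 8), the fourth line (δ-line) is the jump from n = 6 to n = 2:
E_6 = -13.6057 × 8² / 6² = -24.18791 eV
E_2 = -13.6057 × 8² / 2² = -217.69120 eV
ΔE = E_6 - E_2 = 193.50329 eV

λ = hc/E = 1239.84 eV·nm / 193.50329 eV
λ = 6.407 nm

This is the δ-line of the Balmer series in O⁷⁺.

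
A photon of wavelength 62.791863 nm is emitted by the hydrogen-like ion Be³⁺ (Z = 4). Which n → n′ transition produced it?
n = 7 → n = 3

First, find the photon energy from the wavelength (hc = 1239.84 eV·nm):
E = hc/λ = 1239.84 eV·nm / 62.791863 nm = 19.745234 eV

The energy levels of Be³⁺ satisfy E_n = -13.6057 × 4² / n² eV, so an emission n_i → n_f releases
ΔE = 13.6057 × 4² × (1/n_f² − 1/n_i²) eV.

Setting ΔE equal to the photon energy:
1/n_f² − 1/n_i² = 19.745234 / (13.6057 × 4²) = 0.090702950

Since 1/n_i² must be positive, we need 1/n_f² > 0.090702950, i.e. n_f ≤ 3. For each allowed n_f, solve n_i = (1/n_f² − 0.090702950)^(−1/2) and check whether it is a whole number:
  n_f = 1: 1/n_i² = 1.000000000 − 0.090702950 = 0.909297050 → n_i = 1.049  (not an integer) ✗
  n_f = 2: 1/n_i² = 0.250000000 − 0.090702950 = 0.159297050 → n_i = 2.506  (not an integer) ✗
  n_f = 3: 1/n_i² = 0.111111111 − 0.090702950 = 0.020408161 → n_i = 7.000  → integer, n_i = 7 ✓

Only n_f = 3 gives an integer upper level, n_i = 7.

The transition is from n = 7 to n = 3 (emission).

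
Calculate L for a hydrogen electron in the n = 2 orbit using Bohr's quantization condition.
2.1091e-34 J·s (or 2ℏ)

In the Bohr model, angular momentum is quantized:
L = nℏ

where ℏ = h/(2π) = 1.054572e-34 J·s

For n = 2:
L = 2 × 1.054572e-34 J·s
L = 2.1091e-34 J·s

This can also be written as L = 2ℏ.
The angular momentum is an integer multiple of the reduced Planck constant.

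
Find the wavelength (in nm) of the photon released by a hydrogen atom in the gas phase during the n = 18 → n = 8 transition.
7267.68991 nm

First, find the transition energy using E_n = -13.6057 / n² eV:
E_18 = -13.6057 / 18² = -0.04199290123 eV
E_8 = -13.6057 / 8² = -0.21258906250 eV

Photon energy: |ΔE| = |E_8 - E_18| = 0.17059616127 eV

Convert to wavelength using E = hc/λ with hc = 1239.84 eV·nm:
λ = hc/E = 1239.84 eV·nm / 0.17059616127 eV
λ = 7267.68991 nm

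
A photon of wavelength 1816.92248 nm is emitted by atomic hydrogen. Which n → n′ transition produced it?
n = 9 → n = 4

First, find the photon energy from the wavelength (hc = 1239.84 eV·nm):
E = hc/λ = 1239.84 eV·nm / 1816.92248 nm = 0.68238464 eV

The energy levels of hydrogen satisfy E_n = -13.6057 / n² eV, so an emission n_i → n_f releases
ΔE = 13.6057 × (1/n_f² − 1/n_i²) eV.

Setting ΔE equal to the photon energy:
1/n_f² − 1/n_i² = 0.68238464 / 13.6057 = 0.050154321

Since 1/n_i² must be positive, we need 1/n_f² > 0.050154321, i.e. n_f ≤ 4. For each allowed n_f, solve n_i = (1/n_f² − 0.050154321)^(−1/2) and check whether it is a whole number:
  n_f = 1: 1/n_i² = 1.000000000 − 0.050154321 = 0.949845679 → n_i = 1.026  (not an integer) ✗
  n_f = 2: 1/n_i² = 0.250000000 − 0.050154321 = 0.199845679 → n_i = 2.237  (not an integer) ✗
  n_f = 3: 1/n_i² = 0.111111111 − 0.050154321 = 0.060956790 → n_i = 4.050  (not an integer) ✗
  n_f = 4: 1/n_i² = 0.062500000 − 0.050154321 = 0.012345679 → n_i = 9.000  → integer, n_i = 9 ✓

Only n_f = 4 gives an integer upper level, n_i = 9.

The transition is from n = 9 to n = 4 (emission).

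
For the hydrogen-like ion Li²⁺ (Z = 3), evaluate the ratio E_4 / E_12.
9.00000

Using E_n = -13.6057 Z² / n² eV with Z = 3:

E_4 = -13.6057 × 3² / 4² = -122.4513 / 16 = -7.65320625000 eV
E_12 = -13.6057 × 3² / 12² = -122.4513 / 144 = -0.85035625000 eV

The ratio is:
E_4/E_12 = (-7.65320625000) / (-0.85035625000)
E_4/E_12 = (-122.4513/16) / (-122.4513/144)
E_4/E_12 = 144/16
E_4/E_12 = 9.00000
(Note: the Z² factors cancel in the ratio.)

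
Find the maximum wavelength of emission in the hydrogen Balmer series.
656.11 nm

The longest wavelength corresponds to the smallest energy transition in the series.
The Balmer series has all transitions ending at n_f = 2.

For H, the first line (α-line) is the jump from n = 3 to n = 2:
E_3 = -13.6057 / 3² = -1.511744 eV
E_2 = -13.6057 / 2² = -3.401425 eV
ΔE = E_3 - E_2 = 1.889681 eV

λ = hc/E = 1239.84 eV·nm / 1.889681 eV
λ = 656.11 nm

This is the α-line of the Balmer series in H.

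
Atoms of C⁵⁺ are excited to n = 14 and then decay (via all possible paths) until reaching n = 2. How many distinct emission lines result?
78

The electron can occupy levels n = 2, 3, ..., 14 during de-excitation — that is m = 14 - 2 + 1 = 13 distinct levels.

The number of distinct spectral lines equals the number of ways to choose 2 of these m levels (each pair gives one possible emission transition):

Number of lines = m(m-1)/2 = 13×12/2 = 78

These correspond to all possible transitions between the 13 levels:
14 → 13, 14 → 12, 14 → 11, 14 → 10, 14 → 9, 14 → 8, 14 → 7, 14 → 6...

Each transition produces a photon with a unique energy (and thus wavelength). This count does not depend on Z.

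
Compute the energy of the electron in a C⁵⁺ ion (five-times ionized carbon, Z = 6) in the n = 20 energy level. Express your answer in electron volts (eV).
-1.2245 eV

The energy levels of a hydrogen-like atom are given by:
E_n = -13.6057 Z² / n² eV  (with Z = 6 for C⁵⁺)

For n = 20:
E_20 = -13.6057 × 6² / 20²
E_20 = -13.6057 × 36 / 400
E_20 = -1.2245 eV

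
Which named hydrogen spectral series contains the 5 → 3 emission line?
Paschen series

The spectral series in hydrogen are named based on the final (lower) energy level:
- Lyman series: n_final = 1 (ultraviolet)
- Balmer series: n_final = 2 (visible/near-UV)
- Paschen series: n_final = 3 (infrared)
- Brackett series: n_final = 4 (infrared)
- Pfund series: n_final = 5 (far infrared)

Since this transition ends at n = 3, it belongs to the Paschen series.

For reference, this 5 → 3 line has photon energy
ΔE = 13.6057 eV × (1/3² - 1/5²) = 0.96751644444 eV,
corresponding to wavelength λ = hc/ΔE = 1239.84 eV·nm / 0.96751644444 eV = 1281.46659 nm in the infrared region.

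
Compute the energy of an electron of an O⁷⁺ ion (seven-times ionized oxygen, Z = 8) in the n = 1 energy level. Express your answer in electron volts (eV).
-870.7648 eV

The energy levels of a hydrogen-like atom are given by:
E_n = -13.6057 Z² / n² eV  (with Z = 8 for O⁷⁺)

For n = 1:
E_1 = -13.6057 × 8² / 1²
E_1 = -13.6057 × 64 / 1
E_1 = -870.7648 eV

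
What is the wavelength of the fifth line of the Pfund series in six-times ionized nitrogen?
61.9908 nm

The lines of a series are numbered from the longest wavelength (smallest ΔE) outward; the fifth line is the transition from n = n_f + 5 to n_f.
The Pfund series has all transitions ending at n_f = 5.

For N⁶⁺ (Z = 7), the fifth line (ε-line) is the jump from n = 10 to n = 5:
E_10 = -13.6057 × 7² / 10² = -6.666793 eV
E_5 = -13.6057 × 7² / 5² = -26.667172 eV
ΔE = E_10 - E_5 = 20.000379 eV

λ = hc/E = 1239.84 eV·nm / 20.000379 eV
λ = 61.9908 nm

This is the ε-line of the Pfund series in N⁶⁺.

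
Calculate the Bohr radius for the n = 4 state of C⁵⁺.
0.1411 nm (or 1.4111 Å)

The Bohr radius formula is:
r_n = n² a₀ / Z

where a₀ = 0.0529177 nm is the Bohr radius.

For C⁵⁺ (Z = 6) at n = 4:
r_4 = 4² × 0.0529177 nm / 6
r_4 = 16 × 0.0529177 nm / 6
r_4 = 0.84668 nm / 6
r_4 = 0.1411 nm

The electron orbits at approximately 0.1411 nm from the nucleus.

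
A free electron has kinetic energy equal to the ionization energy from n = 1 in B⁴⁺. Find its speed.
1.0938e+07 m/s (or 3.6487% of c)

The binding energy at n = 1 for B⁴⁺ is:
E_1 = -13.6057 × 5²/1² = -340.142500 eV
|E_1| = 340.142500 eV

Convert to Joules:
KE = 340.142500 eV × (1.602177 × 10⁻¹⁹ J/eV) = 5.449685e-17 J

Using KE = ½mv²:
v = √(2·KE/m_e)
v = √(2 × 5.449685e-17 J / 9.10938 × 10⁻³¹ kg)
v = 1.0938e+07 m/s

This is approximately 3.6487% the speed of light.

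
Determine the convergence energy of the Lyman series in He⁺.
54.4228 eV

The series limit corresponds to the transition from n = ∞ to n = 1.
This is the highest energy (shortest wavelength) transition in the Lyman series.

E_∞ = 0 eV
E_1 = -13.6057 × 2² / 1² = -54.4228 eV

Energy at series limit:
ΔE = E_∞ - E_1 = 0 - (-54.4228) = 54.4228 eV

This energy equals the ionization energy from the n = 1 state of He⁺.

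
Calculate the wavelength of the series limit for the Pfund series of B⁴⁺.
91.13 nm

The series limit corresponds to the transition from n = ∞ to n = 5.
This is the highest energy (shortest wavelength) transition in the Pfund series.

E_∞ = 0 eV
E_5 = -13.6057 × 5² / 5² = -13.6057 eV

Energy at series limit:
ΔE = E_∞ - E_5 = 0 - (-13.6057) = 13.6057 eV
λ = hc/E = 1239.84 eV·nm / 13.6057 eV = 91.13 nm

This energy equals the ionization energy from the n = 5 state of B⁴⁺.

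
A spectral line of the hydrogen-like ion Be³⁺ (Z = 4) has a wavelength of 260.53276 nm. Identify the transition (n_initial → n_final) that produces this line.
n = 13 → n = 6

First, find the photon energy from the wavelength (hc = 1239.84 eV·nm):
E = hc/λ = 1239.84 eV·nm / 260.53276 nm = 4.7588641 eV

The energy levels of Be³⁺ satisfy E_n = -13.6057 × 4² / n² eV, so an emission n_i → n_f releases
ΔE = 13.6057 × 4² × (1/n_f² − 1/n_i²) eV.

Setting ΔE equal to the photon energy:
1/n_f² − 1/n_i² = 4.7588641 / (13.6057 × 4²) = 0.021860618

Since 1/n_i² must be positive, we need 1/n_f² > 0.021860618, i.e. n_f ≤ 6. For each allowed n_f, solve n_i = (1/n_f² − 0.021860618)^(−1/2) and check whether it is a whole number:
  n_f = 1: 1/n_i² = 1.000000000 − 0.021860618 = 0.978139382 → n_i = 1.011  (not an integer) ✗
  n_f = 2: 1/n_i² = 0.250000000 − 0.021860618 = 0.228139382 → n_i = 2.094  (not an integer) ✗
  n_f = 3: 1/n_i² = 0.111111111 − 0.021860618 = 0.089250493 → n_i = 3.347  (not an integer) ✗
  n_f = 4: 1/n_i² = 0.062500000 − 0.021860618 = 0.040639382 → n_i = 4.961  (not an integer) ✗
  n_f = 5: 1/n_i² = 0.040000000 − 0.021860618 = 0.018139382 → n_i = 7.425  (not an integer) ✗
  n_f = 6: 1/n_i² = 0.027777778 − 0.021860618 = 0.005917160 → n_i = 13.000  → integer, n_i = 13 ✓

Only n_f = 6 gives an integer upper level, n_i = 13.

The transition is from n = 13 to n = 6 (emission).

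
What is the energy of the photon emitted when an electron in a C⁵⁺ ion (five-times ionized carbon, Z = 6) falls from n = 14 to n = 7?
7.497 eV

The energy levels are E_n = -13.6057 Z² eV / n².

Energy at n = 14: E_14 = -13.6057 × 6² / 14² = -2.499006 eV
Energy at n = 7: E_7 = -13.6057 × 6² / 7² = -9.996024 eV

For emission (electron falling to lower state), the photon energy is:
E_photon = E_14 - E_7 = |-2.499006 - (-9.996024)|
E_photon = 7.497 eV

This energy is carried away by the emitted photon.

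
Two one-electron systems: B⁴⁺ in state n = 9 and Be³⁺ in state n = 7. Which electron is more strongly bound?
Be³⁺ at n = 7 (E = -4.44 eV)

Using E_n = -13.6057 Z² / n² eV:

B⁴⁺ (Z = 5) at n = 9:
E = -13.6057 × 5² / 9² = -13.6057 × 25 / 81 = -4.19929 eV

Be³⁺ (Z = 4) at n = 7:
E = -13.6057 × 4² / 7² = -13.6057 × 16 / 49 = -4.44268 eV

Since -4.44268 eV < -4.19929 eV,
Be³⁺ at n = 7 is more tightly bound (requires more energy to ionize).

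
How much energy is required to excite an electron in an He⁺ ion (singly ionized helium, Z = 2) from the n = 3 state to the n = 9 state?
5.37509 eV

The energy levels of a hydrogen-like atom are E_n = -13.6057 Z² eV / n².

Energy at n = 3: E_3 = -13.6057 × 2² / 3² = -6.04697778 eV
Energy at n = 9: E_9 = -13.6057 × 2² / 9² = -0.67188642 eV

The excitation energy is the difference:
ΔE = E_9 - E_3
ΔE = -0.67188642 - (-6.04697778)
ΔE = 5.37509 eV

Since this is positive, energy must be absorbed (photon absorption).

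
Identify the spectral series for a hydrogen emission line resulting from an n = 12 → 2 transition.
Balmer series

The spectral series in hydrogen are named based on the final (lower) energy level:
- Lyman series: n_final = 1 (ultraviolet)
- Balmer series: n_final = 2 (visible/near-UV)
- Paschen series: n_final = 3 (infrared)
- Brackett series: n_final = 4 (infrared)
- Pfund series: n_final = 5 (far infrared)

Since this transition ends at n = 2, it belongs to the Balmer series.

For reference, this 12 → 2 line has photon energy
ΔE = 13.6057 eV × (1/2² - 1/12²) = 3.3069409722 eV,
corresponding to wavelength λ = hc/ΔE = 1239.84 eV·nm / 3.3069409722 eV = 374.920511 nm in the visible/near-UV region.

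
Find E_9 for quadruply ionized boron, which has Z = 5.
-4.199 eV

For hydrogen-like ions, the energy levels scale with Z²:
E_n = -13.6057 Z² / n² eV

For B⁴⁺ (Z = 5) at n = 9:
E_9 = -13.6057 × 5² / 9²
E_9 = -13.6057 × 25 / 81
E_9 = -340.1425 / 81
E_9 = -4.199 eV

The energy is 25 times more negative than hydrogen at the same n due to the stronger nuclear charge.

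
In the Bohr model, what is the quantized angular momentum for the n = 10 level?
1.05457e-33 J·s (or 10ℏ)

In the Bohr model, angular momentum is quantized:
L = nℏ

where ℏ = h/(2π) = 1.0545718e-34 J·s

For n = 10:
L = 10 × 1.0545718e-34 J·s
L = 1.05457e-33 J·s

This can also be written as L = 10ℏ.
The angular momentum is an integer multiple of the reduced Planck constant.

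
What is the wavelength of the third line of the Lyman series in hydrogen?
97.202 nm

The lines of a series are numbered from the longest wavelength (smallest ΔE) outward; the third line is the transition from n = n_f + 3 to n_f.
The Lyman series has all transitions ending at n_f = 1.

For H, the third line (γ-line) is the jump from n = 4 to n = 1:
E_4 = -13.6057 / 4² = -0.85036 eV
E_1 = -13.6057 / 1² = -13.60570 eV
ΔE = E_4 - E_1 = 12.75534 eV

λ = hc/E = 1239.84 eV·nm / 12.75534 eV
λ = 97.202 nm

This is the γ-line of the Lyman series in H.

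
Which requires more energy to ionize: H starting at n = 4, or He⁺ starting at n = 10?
H at n = 4 (E = -0.85036 eV)

Using E_n = -13.6057 Z² / n² eV:

H (Z = 1) at n = 4:
E = -13.6057 × 1² / 4² = -13.6057 × 1 / 16 = -0.85035625 eV

He⁺ (Z = 2) at n = 10:
E = -13.6057 × 2² / 10² = -13.6057 × 4 / 100 = -0.54422800 eV

Since -0.85035625 eV < -0.54422800 eV,
H at n = 4 is more tightly bound (requires more energy to ionize).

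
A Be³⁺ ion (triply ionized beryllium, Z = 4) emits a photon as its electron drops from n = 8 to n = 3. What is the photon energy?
20.786 eV

The energy levels are E_n = -13.6057 Z² eV / n².

Energy at n = 8: E_8 = -13.6057 × 4² / 8² = -3.401425 eV
Energy at n = 3: E_3 = -13.6057 × 4² / 3² = -24.187911 eV

For emission (electron falling to lower state), the photon energy is:
E_photon = E_8 - E_3 = |-3.401425 - (-24.187911)|
E_photon = 20.786 eV

This energy is carried away by the emitted photon.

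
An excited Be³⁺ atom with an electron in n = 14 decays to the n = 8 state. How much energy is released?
2.290756 eV

The energy levels are E_n = -13.6057 Z² eV / n².

Energy at n = 14: E_14 = -13.6057 × 4² / 14² = -1.110669388 eV
Energy at n = 8: E_8 = -13.6057 × 4² / 8² = -3.401425000 eV

For emission (electron falling to lower state), the photon energy is:
E_photon = E_14 - E_8 = |-1.110669388 - (-3.401425000)|
E_photon = 2.290756 eV

This energy is carried away by the emitted photon.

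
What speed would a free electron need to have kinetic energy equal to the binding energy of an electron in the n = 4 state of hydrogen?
5.469e+05 m/s (or 0.18243% of c)

The binding energy at n = 4 for hydrogen is:
E_4 = -13.6057/4² = -0.8503563 eV
|E_4| = 0.8503563 eV

Convert to Joules:
KE = 0.8503563 eV × (1.602177 × 10⁻¹⁹ J/eV) = 1.36242e-19 J

Using KE = ½mv²:
v = √(2·KE/m_e)
v = √(2 × 1.36242e-19 J / 9.10938 × 10⁻³¹ kg)
v = 5.469e+05 m/s

This is approximately 0.18243% the speed of light.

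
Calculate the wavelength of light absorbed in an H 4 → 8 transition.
1944.0323 nm

First, find the transition energy using E_n = -13.6057 / n² eV:
E_4 = -13.6057 / 4² = -0.8503562500 eV
E_8 = -13.6057 / 8² = -0.2125890625 eV

Photon energy: |ΔE| = |E_8 - E_4| = 0.6377671875 eV

Convert to wavelength using E = hc/λ with hc = 1239.84 eV·nm:
λ = hc/E = 1239.84 eV·nm / 0.6377671875 eV
λ = 1944.0323 nm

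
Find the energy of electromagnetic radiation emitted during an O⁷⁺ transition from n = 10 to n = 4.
45.71515 eV

The energy levels are E_n = -13.6057 Z² eV / n².

Energy at n = 10: E_10 = -13.6057 × 8² / 10² = -8.70764800 eV
Energy at n = 4: E_4 = -13.6057 × 8² / 4² = -54.42280000 eV

For emission (electron falling to lower state), the photon energy is:
E_photon = E_10 - E_4 = |-8.70764800 - (-54.42280000)|
E_photon = 45.71515 eV

This energy is carried away by the emitted photon.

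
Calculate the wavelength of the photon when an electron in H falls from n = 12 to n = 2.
374.920511 nm

First, find the transition energy using E_n = -13.6057 / n² eV:
E_12 = -13.6057 / 12² = -0.0944840278 eV
E_2 = -13.6057 / 2² = -3.4014250000 eV

Photon energy: |ΔE| = |E_2 - E_12| = 3.3069409722 eV

Convert to wavelength using E = hc/λ with hc = 1239.84 eV·nm:
λ = hc/E = 1239.84 eV·nm / 3.3069409722 eV
λ = 374.920511 nm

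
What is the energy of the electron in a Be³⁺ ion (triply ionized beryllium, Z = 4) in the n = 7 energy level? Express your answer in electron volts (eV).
-4.443 eV

The energy levels of a hydrogen-like atom are given by:
E_n = -13.6057 Z² / n² eV  (with Z = 4 for Be³⁺)

For n = 7:
E_7 = -13.6057 × 4² / 7²
E_7 = -13.6057 × 16 / 49
E_7 = -4.443 eV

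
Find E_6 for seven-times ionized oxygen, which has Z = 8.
-24.187911 eV

For hydrogen-like ions, the energy levels scale with Z²:
E_n = -13.6057 Z² / n² eV

For O⁷⁺ (Z = 8) at n = 6:
E_6 = -13.6057 × 8² / 6²
E_6 = -13.6057 × 64 / 36
E_6 = -870.7648 / 36
E_6 = -24.187911 eV

The energy is 64 times more negative than hydrogen at the same n due to the stronger nuclear charge.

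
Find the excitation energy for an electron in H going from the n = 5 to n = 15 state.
0.48376 eV

The energy levels of a hydrogen-like atom are E_n = -13.6057 eV / n².

Energy at n = 5: E_5 = -13.6057 / 5² = -0.54422800 eV
Energy at n = 15: E_15 = -13.6057 / 15² = -0.06046978 eV

The excitation energy is the difference:
ΔE = E_15 - E_5
ΔE = -0.06046978 - (-0.54422800)
ΔE = 0.48376 eV

Since this is positive, energy must be absorbed (photon absorption).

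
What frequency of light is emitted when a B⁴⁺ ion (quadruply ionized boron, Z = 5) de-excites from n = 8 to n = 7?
3.93e+14 Hz

First, find the transition energy:
E_8 = -13.6057 × 5² / 8² = -5.3147266 eV
E_7 = -13.6057 × 5² / 7² = -6.9416837 eV
|ΔE| = |E_7 - E_8| = 1.6269571 eV

Convert to Joules: E = 1.6269571 eV × (1.602177 × 10⁻¹⁹ J/eV) = 2.6067e-19 J

Using E = hf:
f = E/h = 2.6067e-19 J / (6.62607 × 10⁻³⁴ J·s)
f = 3.93e+14 Hz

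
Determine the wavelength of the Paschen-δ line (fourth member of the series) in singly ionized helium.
251.167 nm

The lines of a series are numbered from the longest wavelength (smallest ΔE) outward; the fourth line is the transition from n = n_f + 4 to n_f.
The Paschen series has all transitions ending at n_f = 3.

For He⁺ (Z = 2), the fourth line (δ-line) is the jump from n = 7 to n = 3:
E_7 = -13.6057 × 2² / 7² = -1.1106694 eV
E_3 = -13.6057 × 2² / 3² = -6.0469778 eV
ΔE = E_7 - E_3 = 4.9363084 eV

λ = hc/E = 1239.84 eV·nm / 4.9363084 eV
λ = 251.167 nm

This is the δ-line of the Paschen series in He⁺.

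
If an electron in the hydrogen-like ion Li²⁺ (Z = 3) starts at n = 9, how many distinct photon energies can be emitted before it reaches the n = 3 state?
21

The electron can occupy levels n = 3, 4, ..., 9 during de-excitation — that is m = 9 - 3 + 1 = 7 distinct levels.

The number of distinct spectral lines equals the number of ways to choose 2 of these m levels (each pair gives one possible emission transition):

Number of lines = m(m-1)/2 = 7×6/2 = 21

These correspond to all possible transitions between the 7 levels:
9 → 8, 9 → 7, 9 → 6, 9 → 5, 9 → 4, 9 → 3, 8 → 7, 8 → 6...

Each transition produces a photon with a unique energy (and thus wavelength). This count does not depend on Z.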